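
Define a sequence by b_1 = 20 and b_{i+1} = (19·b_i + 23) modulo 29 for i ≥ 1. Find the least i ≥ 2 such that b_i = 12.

Listing terms: b_1 = 20,  b_2 = 26,  b_3 = 24,  b_4 = 15,  b_5 = 18,  b_6 = 17,  b_7 = 27,  b_8 = 14,  b_9 = 28,  b_{10} = 4,  b_{11} = 12,  b_{12} = 19,  b_{13} = 7,  b_{14} = 11,  b_{15} = 0,  b_{16} = 23,  b_{17} = 25,  b_{18} = 5,  b_{19} = 2,  b_{20} = 3,  b_{21} = 22,  b_{22} = 6,  b_{23} = 21,  b_{24} = 16,  b_{25} = 8,  b_{26} = 1,  b_{27} = 13,  b_{28} = 9,  b_{29} = 20.
Since b_{29} = b_1 = 20, the sequence is periodic with period 28.
The value 12 first appears (with i ≥ 2) at b_{11}.

11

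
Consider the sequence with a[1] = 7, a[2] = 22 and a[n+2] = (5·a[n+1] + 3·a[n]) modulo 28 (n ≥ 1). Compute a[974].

22

We have a[1] = 7,  a[2] = 22,  a[3] = 19,  a[4] = 21,  a[5] = 22,  a[6] = 5,  a[7] = 7,  a[8] = 22.
Since (a[7], a[8]) = (a[1], a[2]) = (7, 22) (two consecutive terms determine the rest), the sequence is periodic with period 6.
So a[974] = a[1 + ((974-1) mod 6)] = a[2] = 22.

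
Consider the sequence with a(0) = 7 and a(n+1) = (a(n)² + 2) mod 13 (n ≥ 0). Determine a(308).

6

We have a(0) = 7, a(1) = 12, a(2) = 3, a(3) = 11, a(4) = 6, a(5) = 12.
Since a(5) = a(1) = 12, the sequence is eventually periodic: after a pre-period of length 1 it cycles with period 4.
For n ≥ 1, a(n) depends only on (n - 1) mod 4. (308 - 1) mod 4 = 3, so a(308) = a(4) = 6.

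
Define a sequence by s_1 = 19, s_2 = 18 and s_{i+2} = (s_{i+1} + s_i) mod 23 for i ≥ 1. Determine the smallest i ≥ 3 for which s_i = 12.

We have s_1 = 19, s_2 = 18, s_3 = 14, s_4 = 9, s_5 = 0, s_6 = 9, s_7 = 9, s_8 = 18, s_9 = 4, s_{10} = 22, s_{11} = 3, s_{12} = 2, s_{13} = 5, s_{14} = 7, s_{15} = 12, s_{16} = 19, s_{17} = 8, s_{18} = 4, s_{19} = 12, s_{20} = 16, s_{21} = 5, s_{22} = 21, s_{23} = 3, s_{24} = 1, s_{25} = 4, s_{26} = 5, s_{27} = 9, s_{28} = 14, s_{29} = 0, s_{30} = 14, s_{31} = 14, s_{32} = 5, s_{33} = 19, s_{34} = 1, s_{35} = 20, s_{36} = 21, s_{37} = 18, s_{38} = 16, s_{39} = 11, s_{40} = 4, s_{41} = 15, s_{42} = 19, s_{43} = 11, s_{44} = 7, s_{45} = 18, s_{46} = 2, s_{47} = 20, s_{48} = 22, s_{49} = 19, s_{50} = 18.
The sequence repeats with period 48.
The value 12 first appears (with i ≥ 3) at s_{15}.

15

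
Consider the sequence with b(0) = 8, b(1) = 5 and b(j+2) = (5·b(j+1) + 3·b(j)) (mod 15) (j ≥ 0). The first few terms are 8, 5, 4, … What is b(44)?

7

We have b(0) = 8, b(1) = 5, b(2) = 4, b(3) = 5, b(4) = 7, b(5) = 5, b(6) = 1, b(7) = 5, b(8) = 13, b(9) = 5, b(10) = 4.
Since (b(9), b(10)) = (b(1), b(2)) = (5, 4) (two consecutive terms determine the rest), the sequence is eventually periodic: after a pre-period of length 1 it cycles with period 8.
For j ≥ 1, b(j) depends only on (j - 1) mod 8. (44 - 1) mod 8 = 3, so b(44) = b(4) = 7.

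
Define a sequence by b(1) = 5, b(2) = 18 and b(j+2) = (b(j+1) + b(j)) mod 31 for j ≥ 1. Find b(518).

Listing terms: b(1) = 5; b(2) = 18; b(3) = 23; b(4) = 10; b(5) = 2; b(6) = 12; b(7) = 14; b(8) = 26; b(9) = 9; b(10) = 4; b(11) = 13; b(12) = 17; b(13) = 30; b(14) = 16; b(15) = 15; b(16) = 0; b(17) = 15; b(18) = 15; b(19) = 30; b(20) = 14; b(21) = 13; b(22) = 27; b(23) = 9; b(24) = 5; b(25) = 14; b(26) = 19; b(27) = 2; b(28) = 21; b(29) = 23; b(30) = 13; b(31) = 5; b(32) = 18.
The sequence repeats with period 30.
(518 - 1) mod 30 = 7, so b(518) = b(8) = 26.

26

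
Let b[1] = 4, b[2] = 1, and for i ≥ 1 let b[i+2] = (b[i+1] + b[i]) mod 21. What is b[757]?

11

Listing terms: b[1] = 4, b[2] = 1, b[3] = 5, b[4] = 6, b[5] = 11, b[6] = 17, b[7] = 7, b[8] = 3, b[9] = 10, b[10] = 13, b[11] = 2, b[12] = 15, b[13] = 17, b[14] = 11, b[15] = 7, b[16] = 18, b[17] = 4, b[18] = 1.
Since (b[17], b[18]) = (b[1], b[2]) = (4, 1) (two consecutive terms determine the rest), the sequence is periodic with period 16.
(757 - 1) mod 16 = 4, so b[757] = b[5] = 11.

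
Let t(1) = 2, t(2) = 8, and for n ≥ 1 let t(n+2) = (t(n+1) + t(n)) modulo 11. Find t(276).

2

Computing terms: t(1) = 2,  t(2) = 8,  t(3) = 10,  t(4) = 7,  t(5) = 6,  t(6) = 2,  t(7) = 8.
Since (t(6), t(7)) = (t(1), t(2)) = (2, 8) (two consecutive terms determine the rest), the sequence is periodic with period 5.
(276 - 1) mod 5 = 0, so t(276) = t(1) = 2.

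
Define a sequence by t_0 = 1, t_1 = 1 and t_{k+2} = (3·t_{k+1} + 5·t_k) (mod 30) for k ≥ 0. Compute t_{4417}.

Listing terms: t_0 = 1, t_1 = 1, t_2 = 8, t_3 = 29, t_4 = 7, t_5 = 16, t_6 = 23, t_7 = 29, t_8 = 22, t_9 = 1, t_{10} = 23, t_{11} = 14, t_{12} = 7, t_{13} = 1, t_{14} = 8.
Since (t_{13}, t_{14}) = (t_1, t_2) = (1, 8) (two consecutive terms determine the rest), the sequence is eventually periodic: after a pre-period of length 1 it cycles with period 12.
For k ≥ 1, t_k depends only on (k - 1) mod 12. (4417 - 1) mod 12 = 0, so t_{4417} = t_1 = 1.

1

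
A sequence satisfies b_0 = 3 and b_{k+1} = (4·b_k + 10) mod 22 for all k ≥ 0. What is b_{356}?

b_0 = 3, b_1 = 0, b_2 = 10, b_3 = 6, b_4 = 12, b_5 = 14, b_6 = 0.
Since b_6 = b_1 = 0, the sequence is eventually periodic: after a pre-period of length 1 it cycles with period 5.
For k ≥ 1, b_k depends only on (k - 1) mod 5. (356 - 1) mod 5 = 0, so b_{356} = b_1 = 0.

0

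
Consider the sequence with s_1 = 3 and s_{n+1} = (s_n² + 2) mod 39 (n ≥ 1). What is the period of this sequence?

Computing terms: s_1 = 3; s_2 = 11; s_3 = 6; s_4 = 38; s_5 = 3.
The sequence repeats with period 4.

4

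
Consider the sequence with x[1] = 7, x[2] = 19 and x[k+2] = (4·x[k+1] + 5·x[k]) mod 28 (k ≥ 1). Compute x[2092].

7

x[1] = 7, x[2] = 19, x[3] = 27, x[4] = 7, x[5] = 23, x[6] = 15, x[7] = 7, x[8] = 19.
Since (x[7], x[8]) = (x[1], x[2]) = (7, 19) (two consecutive terms determine the rest), the sequence is periodic with period 6.
(2092 - 1) mod 6 = 3, so x[2092] = x[4] = 7.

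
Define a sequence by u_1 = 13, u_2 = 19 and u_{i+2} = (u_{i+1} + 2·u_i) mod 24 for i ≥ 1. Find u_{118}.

11

We have u_1 = 13; u_2 = 19; u_3 = 21; u_4 = 11; u_5 = 5; u_6 = 3; u_7 = 13; u_8 = 19.
The sequence repeats with period 6.
(118 - 1) mod 6 = 3, so u_{118} = u_4 = 11.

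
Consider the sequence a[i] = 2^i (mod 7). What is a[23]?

a[0] = 1; a[1] = 2; a[2] = 4; a[3] = 1.
Since a[3] = a[0] = 1, the sequence is periodic with period 3.
(23 - 0) mod 3 = 2, so a[23] = a[2] = 4.

4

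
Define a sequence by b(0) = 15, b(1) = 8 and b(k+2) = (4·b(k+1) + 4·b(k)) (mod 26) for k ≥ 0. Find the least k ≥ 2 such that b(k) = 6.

Computing terms: b(0) = 15; b(1) = 8; b(2) = 14; b(3) = 10; b(4) = 18; b(5) = 8; b(6) = 0; b(7) = 6; b(8) = 24; b(9) = 16; b(10) = 4; b(11) = 2; b(12) = 24; b(13) = 0; b(14) = 18; b(15) = 20; b(16) = 22; b(17) = 12; b(18) = 6; b(19) = 20; b(20) = 0; b(21) = 2; b(22) = 8; b(23) = 14.
Since (b(22), b(23)) = (b(1), b(2)) = (8, 14) (two consecutive terms determine the rest), the sequence is eventually periodic: after a pre-period of length 1 it cycles with period 21.
The value 6 first appears (with k ≥ 2) at b(7).

7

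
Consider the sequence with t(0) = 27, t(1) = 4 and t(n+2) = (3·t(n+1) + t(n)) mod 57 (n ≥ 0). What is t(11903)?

Listing terms: t(0) = 27; t(1) = 4; t(2) = 39; t(3) = 7; t(4) = 3; t(5) = 16; t(6) = 51; t(7) = 55; t(8) = 45; t(9) = 19; t(10) = 45; t(11) = 40; t(12) = 51; t(13) = 22; t(14) = 3; t(15) = 31; t(16) = 39; t(17) = 34; t(18) = 27; t(19) = 1; t(20) = 30; t(21) = 34; t(22) = 18; t(23) = 31; t(24) = 54; t(25) = 22; t(26) = 6; t(27) = 40; t(28) = 12; t(29) = 19; t(30) = 12; t(31) = 55; t(32) = 6; t(33) = 16; t(34) = 54; t(35) = 7; t(36) = 18; t(37) = 4; t(38) = 30; t(39) = 37; t(40) = 27; t(41) = 4.
Since (t(40), t(41)) = (t(0), t(1)) = (27, 4) (two consecutive terms determine the rest), the sequence is periodic with period 40.
(11903 - 0) mod 40 = 23, so t(11903) = t(23) = 31.

31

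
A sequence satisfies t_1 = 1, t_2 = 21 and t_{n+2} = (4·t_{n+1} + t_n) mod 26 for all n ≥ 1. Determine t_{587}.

11

We have t_1 = 1,  t_2 = 21,  t_3 = 7,  t_4 = 23,  t_5 = 21,  t_6 = 3,  t_7 = 7,  t_8 = 5,  t_9 = 1,  t_{10} = 9,  t_{11} = 11,  t_{12} = 1,  t_{13} = 15,  t_{14} = 9,  t_{15} = 25,  t_{16} = 5,  t_{17} = 19,  t_{18} = 3,  t_{19} = 5,  t_{20} = 23,  t_{21} = 19,  t_{22} = 21,  t_{23} = 25,  t_{24} = 17,  t_{25} = 15,  t_{26} = 25,  t_{27} = 11,  t_{28} = 17,  t_{29} = 1,  t_{30} = 21.
The sequence repeats with period 28.
So t_{587} = t_{1 + ((587-1) mod 28)} = t_{27} = 11.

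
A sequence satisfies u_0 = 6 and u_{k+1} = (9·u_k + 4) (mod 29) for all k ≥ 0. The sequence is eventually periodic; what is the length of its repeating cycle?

14

u_0 = 6; u_1 = 0; u_2 = 4; u_3 = 11; u_4 = 16; u_5 = 3; u_6 = 2; u_7 = 22; u_8 = 28; u_9 = 24; u_{10} = 17; u_{11} = 12; u_{12} = 25; u_{13} = 26; u_{14} = 6.
The sequence repeats with period 14.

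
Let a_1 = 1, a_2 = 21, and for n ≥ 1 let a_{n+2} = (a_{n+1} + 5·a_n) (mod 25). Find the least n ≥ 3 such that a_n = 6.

Listing terms: a_1 = 1; a_2 = 21; a_3 = 1; a_4 = 6; a_5 = 11; a_6 = 16; a_7 = 21; a_8 = 1.
Since (a_7, a_8) = (a_2, a_3) = (21, 1) (two consecutive terms determine the rest), the sequence is eventually periodic: after a pre-period of length 1 it cycles with period 5.
The value 6 first appears (with n ≥ 3) at a_4.

4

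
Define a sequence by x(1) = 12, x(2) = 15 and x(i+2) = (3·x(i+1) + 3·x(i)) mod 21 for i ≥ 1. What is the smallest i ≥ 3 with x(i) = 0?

7

x(1) = 12, x(2) = 15, x(3) = 18, x(4) = 15, x(5) = 15, x(6) = 6, x(7) = 0, x(8) = 18, x(9) = 12, x(10) = 6, x(11) = 12, x(12) = 12, x(13) = 9, x(14) = 0, x(15) = 6, x(16) = 18, x(17) = 9, x(18) = 18, x(19) = 18, x(20) = 3, x(21) = 0, x(22) = 9, x(23) = 6, x(24) = 3, x(25) = 6, x(26) = 6, x(27) = 15, x(28) = 0, x(29) = 3, x(30) = 9, x(31) = 15, x(32) = 9, x(33) = 9, x(34) = 12, x(35) = 0, x(36) = 15, x(37) = 3, x(38) = 12, x(39) = 3, x(40) = 3, x(41) = 18, x(42) = 0, x(43) = 12, x(44) = 15.
The sequence repeats with period 42.
The value 0 first appears (with i ≥ 3) at x(7).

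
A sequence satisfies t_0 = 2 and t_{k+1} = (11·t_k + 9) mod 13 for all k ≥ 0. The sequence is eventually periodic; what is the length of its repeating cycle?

t_0 = 2; t_1 = 5; t_2 = 12; t_3 = 11; t_4 = 0; t_5 = 9; t_6 = 4; t_7 = 1; t_8 = 7; t_9 = 8; t_{10} = 6; t_{11} = 10; t_{12} = 2.
The sequence repeats with period 12.

12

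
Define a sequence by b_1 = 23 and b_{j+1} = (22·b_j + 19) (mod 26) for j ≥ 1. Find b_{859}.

23

We have b_1 = 23; b_2 = 5; b_3 = 25; b_4 = 23.
Since b_4 = b_1 = 23, the sequence is periodic with period 3.
So b_{859} = b_{1 + ((859-1) mod 3)} = b_1 = 23.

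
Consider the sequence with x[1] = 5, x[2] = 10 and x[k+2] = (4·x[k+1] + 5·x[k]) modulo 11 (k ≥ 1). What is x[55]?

Computing terms: x[1] = 5,  x[2] = 10,  x[3] = 10,  x[4] = 2,  x[5] = 3,  x[6] = 0,  x[7] = 4,  x[8] = 5,  x[9] = 7,  x[10] = 9,  x[11] = 5,  x[12] = 10.
The sequence repeats with period 10.
So x[55] = x[1 + ((55-1) mod 10)] = x[5] = 3.

3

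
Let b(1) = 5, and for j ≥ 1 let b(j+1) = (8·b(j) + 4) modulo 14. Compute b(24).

6

Listing terms: b(1) = 5,  b(2) = 2,  b(3) = 6,  b(4) = 10,  b(5) = 0,  b(6) = 4,  b(7) = 8,  b(8) = 12,  b(9) = 2.
Since b(9) = b(2) = 2, the sequence is eventually periodic: after a pre-period of length 1 it cycles with period 7.
For j ≥ 2, b(j) depends only on (j - 2) mod 7. (24 - 2) mod 7 = 1, so b(24) = b(3) = 6.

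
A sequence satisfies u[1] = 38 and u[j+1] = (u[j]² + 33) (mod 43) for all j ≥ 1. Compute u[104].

Computing terms: u[1] = 38,  u[2] = 15,  u[3] = 0,  u[4] = 33,  u[5] = 4,  u[6] = 6,  u[7] = 26,  u[8] = 21,  u[9] = 1,  u[10] = 34,  u[11] = 28,  u[12] = 0.
Since u[12] = u[3] = 0, the sequence is eventually periodic: after a pre-period of length 2 it cycles with period 9.
For j ≥ 3, u[j] depends only on (j - 3) mod 9. (104 - 3) mod 9 = 2, so u[104] = u[5] = 4.

4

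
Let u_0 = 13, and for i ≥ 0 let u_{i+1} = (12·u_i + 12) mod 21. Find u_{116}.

Listing terms: u_0 = 13, u_1 = 0, u_2 = 12, u_3 = 9, u_4 = 15, u_5 = 3, u_6 = 6, u_7 = 0.
Since u_7 = u_1 = 0, the sequence is eventually periodic: after a pre-period of length 1 it cycles with period 6.
For i ≥ 1, u_i depends only on (i - 1) mod 6. (116 - 1) mod 6 = 1, so u_{116} = u_2 = 12.

12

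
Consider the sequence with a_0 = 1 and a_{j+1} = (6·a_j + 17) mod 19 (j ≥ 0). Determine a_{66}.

16

We have a_0 = 1, a_1 = 4, a_2 = 3, a_3 = 16, a_4 = 18, a_5 = 11, a_6 = 7, a_7 = 2, a_8 = 10, a_9 = 1.
The sequence repeats with period 9.
So a_{66} = a_{0 + ((66-0) mod 9)} = a_3 = 16.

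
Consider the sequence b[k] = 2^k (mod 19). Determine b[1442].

Computing terms: b[0] = 1,  b[1] = 2,  b[2] = 4,  b[3] = 8,  b[4] = 16,  b[5] = 13,  b[6] = 7,  b[7] = 14,  b[8] = 9,  b[9] = 18,  b[10] = 17,  b[11] = 15,  b[12] = 11,  b[13] = 3,  b[14] = 6,  b[15] = 12,  b[16] = 5,  b[17] = 10,  b[18] = 1.
Since b[18] = b[0] = 1, the sequence is periodic with period 18.
(1442 - 0) mod 18 = 2, so b[1442] = b[2] = 4.

4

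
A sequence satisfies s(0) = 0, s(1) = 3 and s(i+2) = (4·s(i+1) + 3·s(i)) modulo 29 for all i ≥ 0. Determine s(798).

14

Computing terms: s(0) = 0; s(1) = 3; s(2) = 12; s(3) = 28; s(4) = 3; s(5) = 9; s(6) = 16; s(7) = 4; s(8) = 6; s(9) = 7; s(10) = 17; s(11) = 2; s(12) = 1; s(13) = 10; s(14) = 14; s(15) = 28; s(16) = 9; s(17) = 4; s(18) = 14; s(19) = 10; s(20) = 24; s(21) = 10; s(22) = 25; s(23) = 14; s(24) = 15; s(25) = 15; s(26) = 18; s(27) = 1; s(28) = 0; s(29) = 3.
Since (s(28), s(29)) = (s(0), s(1)) = (0, 3) (two consecutive terms determine the rest), the sequence is periodic with period 28.
So s(798) = s(0 + ((798-0) mod 28)) = s(14) = 14.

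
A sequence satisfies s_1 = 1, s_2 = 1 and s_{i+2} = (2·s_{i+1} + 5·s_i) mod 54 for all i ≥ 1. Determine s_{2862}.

43

We have s_1 = 1; s_2 = 1; s_3 = 7; s_4 = 19; s_5 = 19; s_6 = 25; s_7 = 37; s_8 = 37; s_9 = 43; s_{10} = 1; s_{11} = 1.
Since (s_{10}, s_{11}) = (s_1, s_2) = (1, 1) (two consecutive terms determine the rest), the sequence is periodic with period 9.
(2862 - 1) mod 9 = 8, so s_{2862} = s_9 = 43.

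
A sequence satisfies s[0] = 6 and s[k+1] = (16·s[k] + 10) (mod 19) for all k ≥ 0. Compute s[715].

Computing terms: s[0] = 6,  s[1] = 11,  s[2] = 15,  s[3] = 3,  s[4] = 1,  s[5] = 7,  s[6] = 8,  s[7] = 5,  s[8] = 14,  s[9] = 6.
The sequence repeats with period 9.
(715 - 0) mod 9 = 4, so s[715] = s[4] = 1.

1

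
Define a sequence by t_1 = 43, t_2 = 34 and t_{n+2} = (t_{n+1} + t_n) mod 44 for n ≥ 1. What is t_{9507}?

Computing terms: t_1 = 43,  t_2 = 34,  t_3 = 33,  t_4 = 23,  t_5 = 12,  t_6 = 35,  t_7 = 3,  t_8 = 38,  t_9 = 41,  t_{10} = 35,  t_{11} = 32,  t_{12} = 23,  t_{13} = 11,  t_{14} = 34,  t_{15} = 1,  t_{16} = 35,  t_{17} = 36,  t_{18} = 27,  t_{19} = 19,  t_{20} = 2,  t_{21} = 21,  t_{22} = 23,  t_{23} = 0,  t_{24} = 23,  t_{25} = 23,  t_{26} = 2,  t_{27} = 25,  t_{28} = 27,  t_{29} = 8,  t_{30} = 35,  t_{31} = 43,  t_{32} = 34.
The sequence repeats with period 30.
(9507 - 1) mod 30 = 26, so t_{9507} = t_{27} = 25.

25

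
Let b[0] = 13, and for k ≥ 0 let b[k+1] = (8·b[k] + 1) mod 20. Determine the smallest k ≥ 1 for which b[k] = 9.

3

Computing terms: b[0] = 13, b[1] = 5, b[2] = 1, b[3] = 9, b[4] = 13.
Since b[4] = b[0] = 13, the sequence is periodic with period 4.
The value 9 first appears (with k ≥ 1) at b[3].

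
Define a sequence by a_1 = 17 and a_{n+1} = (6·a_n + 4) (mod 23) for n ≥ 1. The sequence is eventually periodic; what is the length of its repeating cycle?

11

Listing terms: a_1 = 17; a_2 = 14; a_3 = 19; a_4 = 3; a_5 = 22; a_6 = 21; a_7 = 15; a_8 = 2; a_9 = 16; a_{10} = 8; a_{11} = 6; a_{12} = 17.
Since a_{12} = a_1 = 17, the sequence is periodic with period 11.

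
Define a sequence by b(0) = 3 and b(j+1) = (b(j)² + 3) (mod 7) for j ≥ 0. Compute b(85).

We have b(0) = 3; b(1) = 5; b(2) = 0; b(3) = 3.
Since b(3) = b(0) = 3, the sequence is periodic with period 3.
(85 - 0) mod 3 = 1, so b(85) = b(1) = 5.

5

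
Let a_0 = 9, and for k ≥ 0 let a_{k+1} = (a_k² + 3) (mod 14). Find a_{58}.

Listing terms: a_0 = 9; a_1 = 0; a_2 = 3; a_3 = 12; a_4 = 7; a_5 = 10; a_6 = 5; a_7 = 0.
Since a_7 = a_1 = 0, the sequence is eventually periodic: after a pre-period of length 1 it cycles with period 6.
For k ≥ 1, a_k depends only on (k - 1) mod 6. (58 - 1) mod 6 = 3, so a_{58} = a_4 = 7.

7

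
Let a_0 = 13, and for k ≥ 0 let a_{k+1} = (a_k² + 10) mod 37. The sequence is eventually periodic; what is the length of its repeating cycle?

Computing terms: a_0 = 13; a_1 = 31; a_2 = 9; a_3 = 17; a_4 = 3; a_5 = 19; a_6 = 1; a_7 = 11; a_8 = 20; a_9 = 3.
Since a_9 = a_4 = 3, the sequence is eventually periodic: after a pre-period of length 4 it cycles with period 5.

5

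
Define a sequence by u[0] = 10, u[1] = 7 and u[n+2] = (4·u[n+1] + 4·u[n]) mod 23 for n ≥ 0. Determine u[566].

We have u[0] = 10,  u[1] = 7,  u[2] = 22,  u[3] = 1,  u[4] = 0,  u[5] = 4,  u[6] = 16,  u[7] = 11,  u[8] = 16,  u[9] = 16,  u[10] = 13,  u[11] = 1,  u[12] = 10,  u[13] = 21,  u[14] = 9,  u[15] = 5,  u[16] = 10,  u[17] = 14,  u[18] = 4,  u[19] = 3,  u[20] = 5,  u[21] = 9,  u[22] = 10,  u[23] = 7.
Since (u[22], u[23]) = (u[0], u[1]) = (10, 7) (two consecutive terms determine the rest), the sequence is periodic with period 22.
So u[566] = u[0 + ((566-0) mod 22)] = u[16] = 10.

10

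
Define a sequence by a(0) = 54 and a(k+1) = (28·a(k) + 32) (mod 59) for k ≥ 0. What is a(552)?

a(0) = 54, a(1) = 10, a(2) = 17, a(3) = 36, a(4) = 37, a(5) = 6, a(6) = 23, a(7) = 27, a(8) = 21, a(9) = 30, a(10) = 46, a(11) = 22, a(12) = 58, a(13) = 4, a(14) = 26, a(15) = 52, a(16) = 13, a(17) = 42, a(18) = 28, a(19) = 49, a(20) = 47, a(21) = 50, a(22) = 16, a(23) = 8, a(24) = 20, a(25) = 2, a(26) = 29, a(27) = 18, a(28) = 5, a(29) = 54.
Since a(29) = a(0) = 54, the sequence is periodic with period 29.
(552 - 0) mod 29 = 1, so a(552) = a(1) = 10.

10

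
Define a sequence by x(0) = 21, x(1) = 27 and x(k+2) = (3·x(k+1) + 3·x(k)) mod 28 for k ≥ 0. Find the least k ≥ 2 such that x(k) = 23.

Listing terms: x(0) = 21; x(1) = 27; x(2) = 4; x(3) = 9; x(4) = 11; x(5) = 4; x(6) = 17; x(7) = 7; x(8) = 16; x(9) = 13; x(10) = 3; x(11) = 20; x(12) = 13; x(13) = 15; x(14) = 0; x(15) = 17; x(16) = 23; x(17) = 8; x(18) = 9; x(19) = 23; x(20) = 12; x(21) = 21; x(22) = 15; x(23) = 24; x(24) = 5; x(25) = 3; x(26) = 24; x(27) = 25; x(28) = 7; x(29) = 12; x(30) = 1; x(31) = 11; x(32) = 8; x(33) = 1; x(34) = 27; x(35) = 0; x(36) = 25; x(37) = 19; x(38) = 20; x(39) = 5; x(40) = 19; x(41) = 16; x(42) = 21; x(43) = 27.
Since (x(42), x(43)) = (x(0), x(1)) = (21, 27) (two consecutive terms determine the rest), the sequence is periodic with period 42.
The value 23 first appears (with k ≥ 2) at x(16).

16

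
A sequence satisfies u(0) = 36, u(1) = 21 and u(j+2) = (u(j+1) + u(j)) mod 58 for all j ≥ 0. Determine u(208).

Computing terms: u(0) = 36,  u(1) = 21,  u(2) = 57,  u(3) = 20,  u(4) = 19,  u(5) = 39,  u(6) = 0,  u(7) = 39,  u(8) = 39,  u(9) = 20,  u(10) = 1,  u(11) = 21,  u(12) = 22,  u(13) = 43,  u(14) = 7,  u(15) = 50,  u(16) = 57,  u(17) = 49,  u(18) = 48,  u(19) = 39,  u(20) = 29,  u(21) = 10,  u(22) = 39,  u(23) = 49,  u(24) = 30,  u(25) = 21,  u(26) = 51,  u(27) = 14,  u(28) = 7,  u(29) = 21,  u(30) = 28,  u(31) = 49,  u(32) = 19,  u(33) = 10,  u(34) = 29,  u(35) = 39,  u(36) = 10,  u(37) = 49,  u(38) = 1,  u(39) = 50,  u(40) = 51,  u(41) = 43,  u(42) = 36,  u(43) = 21.
The sequence repeats with period 42.
So u(208) = u(0 + ((208-0) mod 42)) = u(40) = 51.

51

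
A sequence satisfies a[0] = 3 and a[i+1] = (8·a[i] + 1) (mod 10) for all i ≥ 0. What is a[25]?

Listing terms: a[0] = 3; a[1] = 5; a[2] = 1; a[3] = 9; a[4] = 3.
The sequence repeats with period 4.
So a[25] = a[0 + ((25-0) mod 4)] = a[1] = 5.

5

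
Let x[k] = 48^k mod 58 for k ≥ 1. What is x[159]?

8

We have x[1] = 48; x[2] = 42; x[3] = 44; x[4] = 24; x[5] = 50; x[6] = 22; x[7] = 12; x[8] = 54; x[9] = 40; x[10] = 6; x[11] = 56; x[12] = 20; x[13] = 32; x[14] = 28; x[15] = 10; x[16] = 16; x[17] = 14; x[18] = 34; x[19] = 8; x[20] = 36; x[21] = 46; x[22] = 4; x[23] = 18; x[24] = 52; x[25] = 2; x[26] = 38; x[27] = 26; x[28] = 30; x[29] = 48.
Since x[29] = x[1] = 48, the sequence is periodic with period 28.
(159 - 1) mod 28 = 18, so x[159] = x[19] = 8.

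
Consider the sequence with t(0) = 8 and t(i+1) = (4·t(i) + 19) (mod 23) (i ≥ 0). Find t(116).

7

We have t(0) = 8,  t(1) = 5,  t(2) = 16,  t(3) = 14,  t(4) = 6,  t(5) = 20,  t(6) = 7,  t(7) = 1,  t(8) = 0,  t(9) = 19,  t(10) = 3,  t(11) = 8.
Since t(11) = t(0) = 8, the sequence is periodic with period 11.
(116 - 0) mod 11 = 6, so t(116) = t(6) = 7.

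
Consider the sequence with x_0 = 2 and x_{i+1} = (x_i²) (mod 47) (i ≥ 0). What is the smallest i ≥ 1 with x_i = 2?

11

x_0 = 2; x_1 = 4; x_2 = 16; x_3 = 21; x_4 = 18; x_5 = 42; x_6 = 25; x_7 = 14; x_8 = 8; x_9 = 17; x_{10} = 7; x_{11} = 2.
The sequence repeats with period 11.
The value 2 next appears (with i ≥ 1) at x_{11}.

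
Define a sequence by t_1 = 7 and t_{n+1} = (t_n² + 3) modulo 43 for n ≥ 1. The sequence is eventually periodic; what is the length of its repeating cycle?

Computing terms: t_1 = 7,  t_2 = 9,  t_3 = 41,  t_4 = 7.
The sequence repeats with period 3.

3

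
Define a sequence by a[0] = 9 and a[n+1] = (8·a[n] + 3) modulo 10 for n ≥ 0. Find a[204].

Computing terms: a[0] = 9; a[1] = 5; a[2] = 3; a[3] = 7; a[4] = 9.
The sequence repeats with period 4.
So a[204] = a[0 + ((204-0) mod 4)] = a[0] = 9.

9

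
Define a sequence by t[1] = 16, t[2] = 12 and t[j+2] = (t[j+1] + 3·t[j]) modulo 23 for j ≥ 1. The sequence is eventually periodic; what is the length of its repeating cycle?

22

Listing terms: t[1] = 16; t[2] = 12; t[3] = 14; t[4] = 4; t[5] = 0; t[6] = 12; t[7] = 12; t[8] = 2; t[9] = 15; t[10] = 21; t[11] = 20; t[12] = 14; t[13] = 5; t[14] = 1; t[15] = 16; t[16] = 19; t[17] = 21; t[18] = 9; t[19] = 3; t[20] = 7; t[21] = 16; t[22] = 14; t[23] = 16; t[24] = 12.
Since (t[23], t[24]) = (t[1], t[2]) = (16, 12) (two consecutive terms determine the rest), the sequence is periodic with period 22.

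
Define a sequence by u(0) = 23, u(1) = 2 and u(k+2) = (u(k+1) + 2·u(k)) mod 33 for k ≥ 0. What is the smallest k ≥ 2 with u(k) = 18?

17

u(0) = 23; u(1) = 2; u(2) = 15; u(3) = 19; u(4) = 16; u(5) = 21; u(6) = 20; u(7) = 29; u(8) = 3; u(9) = 28; u(10) = 1; u(11) = 24; u(12) = 26; u(13) = 8; u(14) = 27; u(15) = 10; u(16) = 31; u(17) = 18; u(18) = 14; u(19) = 17; u(20) = 12; u(21) = 13; u(22) = 4; u(23) = 30; u(24) = 5; u(25) = 32; u(26) = 9; u(27) = 7; u(28) = 25; u(29) = 6; u(30) = 23; u(31) = 2.
The sequence repeats with period 30.
The value 18 first appears (with k ≥ 2) at u(17).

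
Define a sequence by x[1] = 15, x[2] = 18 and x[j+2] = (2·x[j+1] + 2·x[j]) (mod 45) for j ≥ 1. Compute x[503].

36

Listing terms: x[1] = 15,  x[2] = 18,  x[3] = 21,  x[4] = 33,  x[5] = 18,  x[6] = 12,  x[7] = 15,  x[8] = 9,  x[9] = 3,  x[10] = 24,  x[11] = 9,  x[12] = 21,  x[13] = 15,  x[14] = 27,  x[15] = 39,  x[16] = 42,  x[17] = 27,  x[18] = 3,  x[19] = 15,  x[20] = 36,  x[21] = 12,  x[22] = 6,  x[23] = 36,  x[24] = 39,  x[25] = 15,  x[26] = 18.
Since (x[25], x[26]) = (x[1], x[2]) = (15, 18) (two consecutive terms determine the rest), the sequence is periodic with period 24.
(503 - 1) mod 24 = 22, so x[503] = x[23] = 36.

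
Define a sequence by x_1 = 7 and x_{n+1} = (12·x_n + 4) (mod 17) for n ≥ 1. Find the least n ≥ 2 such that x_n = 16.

Listing terms: x_1 = 7,  x_2 = 3,  x_3 = 6,  x_4 = 8,  x_5 = 15,  x_6 = 14,  x_7 = 2,  x_8 = 11,  x_9 = 0,  x_{10} = 4,  x_{11} = 1,  x_{12} = 16,  x_{13} = 9,  x_{14} = 10,  x_{15} = 5,  x_{16} = 13,  x_{17} = 7.
Since x_{17} = x_1 = 7, the sequence is periodic with period 16.
The value 16 first appears (with n ≥ 2) at x_{12}.

12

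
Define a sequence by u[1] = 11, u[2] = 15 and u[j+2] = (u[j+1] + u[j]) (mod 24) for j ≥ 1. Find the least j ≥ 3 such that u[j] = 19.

Computing terms: u[1] = 11; u[2] = 15; u[3] = 2; u[4] = 17; u[5] = 19; u[6] = 12; u[7] = 7; u[8] = 19; u[9] = 2; u[10] = 21; u[11] = 23; u[12] = 20; u[13] = 19; u[14] = 15; u[15] = 10; u[16] = 1; u[17] = 11; u[18] = 12; u[19] = 23; u[20] = 11; u[21] = 10; u[22] = 21; u[23] = 7; u[24] = 4; u[25] = 11; u[26] = 15.
The sequence repeats with period 24.
The value 19 first appears (with j ≥ 3) at u[5].

5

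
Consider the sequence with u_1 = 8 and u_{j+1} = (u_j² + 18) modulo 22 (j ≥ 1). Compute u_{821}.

Computing terms: u_1 = 8, u_2 = 16, u_3 = 10, u_4 = 8.
Since u_4 = u_1 = 8, the sequence is periodic with period 3.
So u_{821} = u_{1 + ((821-1) mod 3)} = u_2 = 16.

16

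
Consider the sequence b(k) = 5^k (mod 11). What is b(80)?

1

b(1) = 5; b(2) = 3; b(3) = 4; b(4) = 9; b(5) = 1; b(6) = 5.
Since b(6) = b(1) = 5, the sequence is periodic with period 5.
(80 - 1) mod 5 = 4, so b(80) = b(5) = 1.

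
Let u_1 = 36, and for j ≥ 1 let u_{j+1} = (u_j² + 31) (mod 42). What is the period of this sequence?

We have u_1 = 36; u_2 = 25; u_3 = 26; u_4 = 35; u_5 = 38; u_6 = 5; u_7 = 14; u_8 = 17; u_9 = 26.
Since u_9 = u_3 = 26, the sequence is eventually periodic: after a pre-period of length 2 it cycles with period 6.

6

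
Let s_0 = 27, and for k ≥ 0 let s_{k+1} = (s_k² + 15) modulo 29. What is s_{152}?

28

Computing terms: s_0 = 27,  s_1 = 19,  s_2 = 28,  s_3 = 16,  s_4 = 10,  s_5 = 28.
Since s_5 = s_2 = 28, the sequence is eventually periodic: after a pre-period of length 2 it cycles with period 3.
For k ≥ 2, s_k depends only on (k - 2) mod 3. (152 - 2) mod 3 = 0, so s_{152} = s_2 = 28.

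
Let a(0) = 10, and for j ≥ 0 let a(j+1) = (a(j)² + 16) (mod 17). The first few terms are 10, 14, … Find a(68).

a(0) = 10,  a(1) = 14,  a(2) = 8,  a(3) = 12,  a(4) = 7,  a(5) = 14.
Since a(5) = a(1) = 14, the sequence is eventually periodic: after a pre-period of length 1 it cycles with period 4.
For j ≥ 1, a(j) depends only on (j - 1) mod 4. (68 - 1) mod 4 = 3, so a(68) = a(4) = 7.

7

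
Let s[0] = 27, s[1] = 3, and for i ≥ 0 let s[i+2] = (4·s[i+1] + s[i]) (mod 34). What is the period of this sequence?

s[0] = 27; s[1] = 3; s[2] = 5; s[3] = 23; s[4] = 29; s[5] = 3; s[6] = 7; s[7] = 31; s[8] = 29; s[9] = 11; s[10] = 5; s[11] = 31; s[12] = 27; s[13] = 3.
The sequence repeats with period 12.

12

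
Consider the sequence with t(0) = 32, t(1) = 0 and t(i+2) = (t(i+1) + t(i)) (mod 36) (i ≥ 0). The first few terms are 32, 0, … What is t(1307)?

We have t(0) = 32; t(1) = 0; t(2) = 32; t(3) = 32; t(4) = 28; t(5) = 24; t(6) = 16; t(7) = 4; t(8) = 20; t(9) = 24; t(10) = 8; t(11) = 32; t(12) = 4; t(13) = 0; t(14) = 4; t(15) = 4; t(16) = 8; t(17) = 12; t(18) = 20; t(19) = 32; t(20) = 16; t(21) = 12; t(22) = 28; t(23) = 4; t(24) = 32; t(25) = 0.
The sequence repeats with period 24.
So t(1307) = t(0 + ((1307-0) mod 24)) = t(11) = 32.

32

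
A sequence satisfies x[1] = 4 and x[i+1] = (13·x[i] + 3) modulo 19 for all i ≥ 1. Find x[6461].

0

x[1] = 4,  x[2] = 17,  x[3] = 15,  x[4] = 8,  x[5] = 12,  x[6] = 7,  x[7] = 18,  x[8] = 9,  x[9] = 6,  x[10] = 5,  x[11] = 11,  x[12] = 13,  x[13] = 1,  x[14] = 16,  x[15] = 2,  x[16] = 10,  x[17] = 0,  x[18] = 3,  x[19] = 4.
Since x[19] = x[1] = 4, the sequence is periodic with period 18.
So x[6461] = x[1 + ((6461-1) mod 18)] = x[17] = 0.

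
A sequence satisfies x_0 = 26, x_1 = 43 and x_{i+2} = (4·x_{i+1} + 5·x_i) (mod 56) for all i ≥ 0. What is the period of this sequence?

12

We have x_0 = 26, x_1 = 43, x_2 = 22, x_3 = 23, x_4 = 34, x_5 = 27, x_6 = 54, x_7 = 15, x_8 = 50, x_9 = 51, x_{10} = 6, x_{11} = 55, x_{12} = 26, x_{13} = 43.
The sequence repeats with period 12.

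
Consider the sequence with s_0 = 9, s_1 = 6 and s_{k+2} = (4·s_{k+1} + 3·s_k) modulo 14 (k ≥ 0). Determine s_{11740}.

13

We have s_0 = 9,  s_1 = 6,  s_2 = 9,  s_3 = 12,  s_4 = 5,  s_5 = 0,  s_6 = 1,  s_7 = 4,  s_8 = 5,  s_9 = 4,  s_{10} = 3,  s_{11} = 10,  s_{12} = 7,  s_{13} = 2,  s_{14} = 1,  s_{15} = 10,  s_{16} = 1,  s_{17} = 6,  s_{18} = 13,  s_{19} = 0,  s_{20} = 11,  s_{21} = 2,  s_{22} = 13,  s_{23} = 2,  s_{24} = 5,  s_{25} = 12,  s_{26} = 7,  s_{27} = 8,  s_{28} = 11,  s_{29} = 12,  s_{30} = 11,  s_{31} = 10,  s_{32} = 3,  s_{33} = 0,  s_{34} = 9,  s_{35} = 8,  s_{36} = 3,  s_{37} = 8,  s_{38} = 13,  s_{39} = 6,  s_{40} = 7,  s_{41} = 4,  s_{42} = 9,  s_{43} = 6.
Since (s_{42}, s_{43}) = (s_0, s_1) = (9, 6) (two consecutive terms determine the rest), the sequence is periodic with period 42.
(11740 - 0) mod 42 = 22, so s_{11740} = s_{22} = 13.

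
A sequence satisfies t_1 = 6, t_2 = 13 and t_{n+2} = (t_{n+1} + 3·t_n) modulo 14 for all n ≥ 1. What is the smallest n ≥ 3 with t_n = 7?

8

Computing terms: t_1 = 6,  t_2 = 13,  t_3 = 3,  t_4 = 0,  t_5 = 9,  t_6 = 9,  t_7 = 8,  t_8 = 7,  t_9 = 3,  t_{10} = 10,  t_{11} = 5,  t_{12} = 7,  t_{13} = 8,  t_{14} = 1,  t_{15} = 11,  t_{16} = 0,  t_{17} = 5,  t_{18} = 5,  t_{19} = 6,  t_{20} = 7,  t_{21} = 11,  t_{22} = 4,  t_{23} = 9,  t_{24} = 7,  t_{25} = 6,  t_{26} = 13.
The sequence repeats with period 24.
The value 7 first appears (with n ≥ 3) at t_8.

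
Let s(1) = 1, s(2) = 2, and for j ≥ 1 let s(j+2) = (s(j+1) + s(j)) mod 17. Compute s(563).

9

s(1) = 1, s(2) = 2, s(3) = 3, s(4) = 5, s(5) = 8, s(6) = 13, s(7) = 4, s(8) = 0, s(9) = 4, s(10) = 4, s(11) = 8, s(12) = 12, s(13) = 3, s(14) = 15, s(15) = 1, s(16) = 16, s(17) = 0, s(18) = 16, s(19) = 16, s(20) = 15, s(21) = 14, s(22) = 12, s(23) = 9, s(24) = 4, s(25) = 13, s(26) = 0, s(27) = 13, s(28) = 13, s(29) = 9, s(30) = 5, s(31) = 14, s(32) = 2, s(33) = 16, s(34) = 1, s(35) = 0, s(36) = 1, s(37) = 1, s(38) = 2.
Since (s(37), s(38)) = (s(1), s(2)) = (1, 2) (two consecutive terms determine the rest), the sequence is periodic with period 36.
So s(563) = s(1 + ((563-1) mod 36)) = s(23) = 9.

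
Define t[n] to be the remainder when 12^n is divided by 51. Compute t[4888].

We have t[0] = 1, t[1] = 12, t[2] = 42, t[3] = 45, t[4] = 30, t[5] = 3, t[6] = 36, t[7] = 24, t[8] = 33, t[9] = 39, t[10] = 9, t[11] = 6, t[12] = 21, t[13] = 48, t[14] = 15, t[15] = 27, t[16] = 18, t[17] = 12.
Since t[17] = t[1] = 12, the sequence is eventually periodic: after a pre-period of length 1 it cycles with period 16.
For n ≥ 1, t[n] depends only on (n - 1) mod 16. (4888 - 1) mod 16 = 7, so t[4888] = t[8] = 33.

33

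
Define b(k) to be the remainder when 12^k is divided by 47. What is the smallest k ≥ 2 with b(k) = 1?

We have b(1) = 12,  b(2) = 3,  b(3) = 36,  b(4) = 9,  b(5) = 14,  b(6) = 27,  b(7) = 42,  b(8) = 34,  b(9) = 32,  b(10) = 8,  b(11) = 2,  b(12) = 24,  b(13) = 6,  b(14) = 25,  b(15) = 18,  b(16) = 28,  b(17) = 7,  b(18) = 37,  b(19) = 21,  b(20) = 17,  b(21) = 16,  b(22) = 4,  b(23) = 1,  b(24) = 12.
The sequence repeats with period 23.
The value 1 first appears (with k ≥ 2) at b(23).

23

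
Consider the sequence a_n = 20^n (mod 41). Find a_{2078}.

4

Listing terms: a_0 = 1, a_1 = 20, a_2 = 31, a_3 = 5, a_4 = 18, a_5 = 32, a_6 = 25, a_7 = 8, a_8 = 37, a_9 = 2, a_{10} = 40, a_{11} = 21, a_{12} = 10, a_{13} = 36, a_{14} = 23, a_{15} = 9, a_{16} = 16, a_{17} = 33, a_{18} = 4, a_{19} = 39, a_{20} = 1.
Since a_{20} = a_0 = 1, the sequence is periodic with period 20.
(2078 - 0) mod 20 = 18, so a_{2078} = a_{18} = 4.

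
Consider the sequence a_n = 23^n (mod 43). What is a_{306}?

16

Listing terms: a_0 = 1, a_1 = 23, a_2 = 13, a_3 = 41, a_4 = 40, a_5 = 17, a_6 = 4, a_7 = 6, a_8 = 9, a_9 = 35, a_{10} = 31, a_{11} = 25, a_{12} = 16, a_{13} = 24, a_{14} = 36, a_{15} = 11, a_{16} = 38, a_{17} = 14, a_{18} = 21, a_{19} = 10, a_{20} = 15, a_{21} = 1.
The sequence repeats with period 21.
(306 - 0) mod 21 = 12, so a_{306} = a_{12} = 16.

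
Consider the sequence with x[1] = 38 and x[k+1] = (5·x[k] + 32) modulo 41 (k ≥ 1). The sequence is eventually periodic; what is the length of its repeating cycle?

20

We have x[1] = 38, x[2] = 17, x[3] = 35, x[4] = 2, x[5] = 1, x[6] = 37, x[7] = 12, x[8] = 10, x[9] = 0, x[10] = 32, x[11] = 28, x[12] = 8, x[13] = 31, x[14] = 23, x[15] = 24, x[16] = 29, x[17] = 13, x[18] = 15, x[19] = 25, x[20] = 34, x[21] = 38.
Since x[21] = x[1] = 38, the sequence is periodic with period 20.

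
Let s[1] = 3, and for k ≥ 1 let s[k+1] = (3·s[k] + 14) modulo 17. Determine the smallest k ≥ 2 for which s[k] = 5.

Listing terms: s[1] = 3; s[2] = 6; s[3] = 15; s[4] = 8; s[5] = 4; s[6] = 9; s[7] = 7; s[8] = 1; s[9] = 0; s[10] = 14; s[11] = 5; s[12] = 12; s[13] = 16; s[14] = 11; s[15] = 13; s[16] = 2; s[17] = 3.
Since s[17] = s[1] = 3, the sequence is periodic with period 16.
The value 5 first appears (with k ≥ 2) at s[11].

11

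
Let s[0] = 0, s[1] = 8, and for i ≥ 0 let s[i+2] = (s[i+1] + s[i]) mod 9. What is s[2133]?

We have s[0] = 0, s[1] = 8, s[2] = 8, s[3] = 7, s[4] = 6, s[5] = 4, s[6] = 1, s[7] = 5, s[8] = 6, s[9] = 2, s[10] = 8, s[11] = 1, s[12] = 0, s[13] = 1, s[14] = 1, s[15] = 2, s[16] = 3, s[17] = 5, s[18] = 8, s[19] = 4, s[20] = 3, s[21] = 7, s[22] = 1, s[23] = 8, s[24] = 0, s[25] = 8.
Since (s[24], s[25]) = (s[0], s[1]) = (0, 8) (two consecutive terms determine the rest), the sequence is periodic with period 24.
(2133 - 0) mod 24 = 21, so s[2133] = s[21] = 7.

7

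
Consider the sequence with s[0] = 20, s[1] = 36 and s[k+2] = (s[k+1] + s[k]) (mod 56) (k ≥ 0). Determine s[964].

Listing terms: s[0] = 20, s[1] = 36, s[2] = 0, s[3] = 36, s[4] = 36, s[5] = 16, s[6] = 52, s[7] = 12, s[8] = 8, s[9] = 20, s[10] = 28, s[11] = 48, s[12] = 20, s[13] = 12, s[14] = 32, s[15] = 44, s[16] = 20, s[17] = 8, s[18] = 28, s[19] = 36, s[20] = 8, s[21] = 44, s[22] = 52, s[23] = 40, s[24] = 36, s[25] = 20, s[26] = 0, s[27] = 20, s[28] = 20, s[29] = 40, s[30] = 4, s[31] = 44, s[32] = 48, s[33] = 36, s[34] = 28, s[35] = 8, s[36] = 36, s[37] = 44, s[38] = 24, s[39] = 12, s[40] = 36, s[41] = 48, s[42] = 28, s[43] = 20, s[44] = 48, s[45] = 12, s[46] = 4, s[47] = 16, s[48] = 20, s[49] = 36.
The sequence repeats with period 48.
So s[964] = s[0 + ((964-0) mod 48)] = s[4] = 36.

36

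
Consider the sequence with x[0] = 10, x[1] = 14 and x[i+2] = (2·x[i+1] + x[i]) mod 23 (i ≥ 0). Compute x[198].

10

x[0] = 10, x[1] = 14, x[2] = 15, x[3] = 21, x[4] = 11, x[5] = 20, x[6] = 5, x[7] = 7, x[8] = 19, x[9] = 22, x[10] = 17, x[11] = 10, x[12] = 14.
Since (x[11], x[12]) = (x[0], x[1]) = (10, 14) (two consecutive terms determine the rest), the sequence is periodic with period 11.
So x[198] = x[0 + ((198-0) mod 11)] = x[0] = 10.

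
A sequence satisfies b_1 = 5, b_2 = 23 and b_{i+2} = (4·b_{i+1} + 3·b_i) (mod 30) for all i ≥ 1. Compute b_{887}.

We have b_1 = 5,  b_2 = 23,  b_3 = 17,  b_4 = 17,  b_5 = 29,  b_6 = 17,  b_7 = 5,  b_8 = 11,  b_9 = 29,  b_{10} = 29,  b_{11} = 23,  b_{12} = 29,  b_{13} = 5,  b_{14} = 17,  b_{15} = 23,  b_{16} = 23,  b_{17} = 11,  b_{18} = 23,  b_{19} = 5,  b_{20} = 29,  b_{21} = 11,  b_{22} = 11,  b_{23} = 17,  b_{24} = 11,  b_{25} = 5,  b_{26} = 23.
Since (b_{25}, b_{26}) = (b_1, b_2) = (5, 23) (two consecutive terms determine the rest), the sequence is periodic with period 24.
So b_{887} = b_{1 + ((887-1) mod 24)} = b_{23} = 17.

17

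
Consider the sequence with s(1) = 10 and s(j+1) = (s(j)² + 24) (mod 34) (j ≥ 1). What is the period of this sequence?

Listing terms: s(1) = 10,  s(2) = 22,  s(3) = 32,  s(4) = 28,  s(5) = 26,  s(6) = 20,  s(7) = 16,  s(8) = 8,  s(9) = 20.
Since s(9) = s(6) = 20, the sequence is eventually periodic: after a pre-period of length 5 it cycles with period 3.

3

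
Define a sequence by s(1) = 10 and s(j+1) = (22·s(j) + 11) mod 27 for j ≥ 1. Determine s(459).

11

We have s(1) = 10, s(2) = 15, s(3) = 17, s(4) = 7, s(5) = 3, s(6) = 23, s(7) = 4, s(8) = 18, s(9) = 2, s(10) = 1, s(11) = 6, s(12) = 8, s(13) = 25, s(14) = 21, s(15) = 14, s(16) = 22, s(17) = 9, s(18) = 20, s(19) = 19, s(20) = 24, s(21) = 26, s(22) = 16, s(23) = 12, s(24) = 5, s(25) = 13, s(26) = 0, s(27) = 11, s(28) = 10.
The sequence repeats with period 27.
So s(459) = s(1 + ((459-1) mod 27)) = s(27) = 11.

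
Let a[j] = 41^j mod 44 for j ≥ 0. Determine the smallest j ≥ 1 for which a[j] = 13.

7

a[0] = 1,  a[1] = 41,  a[2] = 9,  a[3] = 17,  a[4] = 37,  a[5] = 21,  a[6] = 25,  a[7] = 13,  a[8] = 5,  a[9] = 29,  a[10] = 1.
Since a[10] = a[0] = 1, the sequence is periodic with period 10.
The value 13 first appears (with j ≥ 1) at a[7].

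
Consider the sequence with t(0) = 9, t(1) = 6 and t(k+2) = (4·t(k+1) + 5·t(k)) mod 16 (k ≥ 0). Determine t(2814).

13

We have t(0) = 9; t(1) = 6; t(2) = 5; t(3) = 2; t(4) = 1; t(5) = 14; t(6) = 13; t(7) = 10; t(8) = 9; t(9) = 6.
The sequence repeats with period 8.
So t(2814) = t(0 + ((2814-0) mod 8)) = t(6) = 13.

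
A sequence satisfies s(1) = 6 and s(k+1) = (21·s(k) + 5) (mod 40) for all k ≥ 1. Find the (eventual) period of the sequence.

8

We have s(1) = 6; s(2) = 11; s(3) = 36; s(4) = 1; s(5) = 26; s(6) = 31; s(7) = 16; s(8) = 21; s(9) = 6.
Since s(9) = s(1) = 6, the sequence is periodic with period 8.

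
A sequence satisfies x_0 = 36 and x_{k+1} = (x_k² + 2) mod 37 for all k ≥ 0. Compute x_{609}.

We have x_0 = 36, x_1 = 3, x_2 = 11, x_3 = 12, x_4 = 35, x_5 = 6, x_6 = 1, x_7 = 3.
Since x_7 = x_1 = 3, the sequence is eventually periodic: after a pre-period of length 1 it cycles with period 6.
For k ≥ 1, x_k depends only on (k - 1) mod 6. (609 - 1) mod 6 = 2, so x_{609} = x_3 = 12.

12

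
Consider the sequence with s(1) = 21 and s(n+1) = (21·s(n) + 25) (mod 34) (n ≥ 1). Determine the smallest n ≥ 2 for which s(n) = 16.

4

Computing terms: s(1) = 21,  s(2) = 24,  s(3) = 19,  s(4) = 16,  s(5) = 21.
Since s(5) = s(1) = 21, the sequence is periodic with period 4.
The value 16 first appears (with n ≥ 2) at s(4).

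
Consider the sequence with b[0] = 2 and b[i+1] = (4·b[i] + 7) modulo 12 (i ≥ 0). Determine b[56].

7

We have b[0] = 2, b[1] = 3, b[2] = 7, b[3] = 11, b[4] = 3.
Since b[4] = b[1] = 3, the sequence is eventually periodic: after a pre-period of length 1 it cycles with period 3.
For i ≥ 1, b[i] depends only on (i - 1) mod 3. (56 - 1) mod 3 = 1, so b[56] = b[2] = 7.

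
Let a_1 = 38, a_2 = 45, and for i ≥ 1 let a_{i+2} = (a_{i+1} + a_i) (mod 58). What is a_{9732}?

a_1 = 38,  a_2 = 45,  a_3 = 25,  a_4 = 12,  a_5 = 37,  a_6 = 49,  a_7 = 28,  a_8 = 19,  a_9 = 47,  a_{10} = 8,  a_{11} = 55,  a_{12} = 5,  a_{13} = 2,  a_{14} = 7,  a_{15} = 9,  a_{16} = 16,  a_{17} = 25,  a_{18} = 41,  a_{19} = 8,  a_{20} = 49,  a_{21} = 57,  a_{22} = 48,  a_{23} = 47,  a_{24} = 37,  a_{25} = 26,  a_{26} = 5,  a_{27} = 31,  a_{28} = 36,  a_{29} = 9,  a_{30} = 45,  a_{31} = 54,  a_{32} = 41,  a_{33} = 37,  a_{34} = 20,  a_{35} = 57,  a_{36} = 19,  a_{37} = 18,  a_{38} = 37,  a_{39} = 55,  a_{40} = 34,  a_{41} = 31,  a_{42} = 7,  a_{43} = 38,  a_{44} = 45.
Since (a_{43}, a_{44}) = (a_1, a_2) = (38, 45) (two consecutive terms determine the rest), the sequence is periodic with period 42.
(9732 - 1) mod 42 = 29, so a_{9732} = a_{30} = 45.

45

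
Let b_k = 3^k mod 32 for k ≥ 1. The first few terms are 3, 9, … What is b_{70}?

Computing terms: b_1 = 3; b_2 = 9; b_3 = 27; b_4 = 17; b_5 = 19; b_6 = 25; b_7 = 11; b_8 = 1; b_9 = 3.
Since b_9 = b_1 = 3, the sequence is periodic with period 8.
(70 - 1) mod 8 = 5, so b_{70} = b_6 = 25.

25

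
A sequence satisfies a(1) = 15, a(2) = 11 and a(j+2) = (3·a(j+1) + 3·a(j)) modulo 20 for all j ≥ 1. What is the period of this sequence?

12

a(1) = 15; a(2) = 11; a(3) = 18; a(4) = 7; a(5) = 15; a(6) = 6; a(7) = 3; a(8) = 7; a(9) = 10; a(10) = 11; a(11) = 3; a(12) = 2; a(13) = 15; a(14) = 11.
Since (a(13), a(14)) = (a(1), a(2)) = (15, 11) (two consecutive terms determine the rest), the sequence is periodic with period 12.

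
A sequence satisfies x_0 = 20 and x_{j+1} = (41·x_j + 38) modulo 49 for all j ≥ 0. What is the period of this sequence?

14

x_0 = 20,  x_1 = 25,  x_2 = 34,  x_3 = 11,  x_4 = 48,  x_5 = 46,  x_6 = 13,  x_7 = 32,  x_8 = 27,  x_9 = 18,  x_{10} = 41,  x_{11} = 4,  x_{12} = 6,  x_{13} = 39,  x_{14} = 20.
The sequence repeats with period 14.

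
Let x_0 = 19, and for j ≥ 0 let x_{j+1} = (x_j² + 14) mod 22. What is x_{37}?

1

Listing terms: x_0 = 19; x_1 = 1; x_2 = 15; x_3 = 19.
The sequence repeats with period 3.
So x_{37} = x_{0 + ((37-0) mod 3)} = x_1 = 1.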